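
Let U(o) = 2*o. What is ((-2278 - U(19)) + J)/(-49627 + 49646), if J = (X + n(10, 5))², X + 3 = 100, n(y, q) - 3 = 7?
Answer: 9133/19 ≈ 480.68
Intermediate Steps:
n(y, q) = 10 (n(y, q) = 3 + 7 = 10)
X = 97 (X = -3 + 100 = 97)
J = 11449 (J = (97 + 10)² = 107² = 11449)
((-2278 - U(19)) + J)/(-49627 + 49646) = ((-2278 - 2*19) + 11449)/(-49627 + 49646) = ((-2278 - 1*38) + 11449)/19 = ((-2278 - 38) + 11449)*(1/19) = (-2316 + 11449)*(1/19) = 9133*(1/19) = 9133/19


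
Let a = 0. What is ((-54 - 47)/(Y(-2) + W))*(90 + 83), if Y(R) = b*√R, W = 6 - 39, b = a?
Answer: 17473/33 ≈ 529.48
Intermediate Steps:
b = 0
W = -33
Y(R) = 0 (Y(R) = 0*√R = 0)
((-54 - 47)/(Y(-2) + W))*(90 + 83) = ((-54 - 47)/(0 - 33))*(90 + 83) = -101/(-33)*173 = -101*(-1/33)*173 = (101/33)*173 = 17473/33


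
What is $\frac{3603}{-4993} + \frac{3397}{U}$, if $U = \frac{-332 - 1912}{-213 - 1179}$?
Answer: $\frac{1966827875}{933691} \approx 2106.5$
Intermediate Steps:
$U = \frac{187}{116}$ ($U = - \frac{2244}{-1392} = \left(-2244\right) \left(- \frac{1}{1392}\right) = \frac{187}{116} \approx 1.6121$)
$\frac{3603}{-4993} + \frac{3397}{U} = \frac{3603}{-4993} + \frac{3397}{\frac{187}{116}} = 3603 \left(- \frac{1}{4993}\right) + 3397 \cdot \frac{116}{187} = - \frac{3603}{4993} + \frac{394052}{187} = \frac{1966827875}{933691}$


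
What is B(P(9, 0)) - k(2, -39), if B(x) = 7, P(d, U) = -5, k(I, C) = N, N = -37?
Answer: 44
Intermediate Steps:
k(I, C) = -37
B(P(9, 0)) - k(2, -39) = 7 - 1*(-37) = 7 + 37 = 44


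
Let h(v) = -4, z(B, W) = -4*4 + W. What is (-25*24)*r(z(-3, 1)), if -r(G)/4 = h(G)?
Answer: -9600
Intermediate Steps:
z(B, W) = -16 + W
r(G) = 16 (r(G) = -4*(-4) = 16)
(-25*24)*r(z(-3, 1)) = -25*24*16 = -600*16 = -9600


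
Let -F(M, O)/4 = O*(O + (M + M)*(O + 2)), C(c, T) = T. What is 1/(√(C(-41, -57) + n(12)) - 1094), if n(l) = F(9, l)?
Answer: -1094/1209565 - I*√12729/1209565 ≈ -0.00090446 - 9.3276e-5*I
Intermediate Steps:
F(M, O) = -4*O*(O + 2*M*(2 + O)) (F(M, O) = -4*O*(O + (M + M)*(O + 2)) = -4*O*(O + (2*M)*(2 + O)) = -4*O*(O + 2*M*(2 + O)))
n(l) = -4*l*(36 + 19*l) (n(l) = -4*l*(l + 4*9 + 2*9*l) = -4*l*(l + 36 + 18*l) = -4*l*(36 + 19*l))
1/(√(C(-41, -57) + n(12)) - 1094) = 1/(√(-57 - 4*12*(36 + 19*12)) - 1094) = 1/(√(-57 - 4*12*(36 + 228)) - 1094) = 1/(√(-57 - 4*12*264) - 1094) = 1/(√(-57 - 12672) - 1094) = 1/(√(-12729) - 1094) = 1/(I*√12729 - 1094) = 1/(-1094 + I*√12729)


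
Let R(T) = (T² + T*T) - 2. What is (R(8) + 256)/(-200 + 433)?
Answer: 382/233 ≈ 1.6395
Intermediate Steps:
R(T) = -2 + 2*T² (R(T) = (T² + T²) - 2 = 2*T² - 2 = -2 + 2*T²)
(R(8) + 256)/(-200 + 433) = ((-2 + 2*8²) + 256)/(-200 + 433) = ((-2 + 2*64) + 256)/233 = ((-2 + 128) + 256)*(1/233) = (126 + 256)*(1/233) = 382*(1/233) = 382/233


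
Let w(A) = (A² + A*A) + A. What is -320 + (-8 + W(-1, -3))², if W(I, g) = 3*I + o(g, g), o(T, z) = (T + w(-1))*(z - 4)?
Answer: -311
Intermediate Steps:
w(A) = A + 2*A² (w(A) = (A² + A²) + A = 2*A² + A = A + 2*A²)
o(T, z) = (1 + T)*(-4 + z) (o(T, z) = (T - (1 + 2*(-1)))*(z - 4) = (T - (1 - 2))*(-4 + z) = (T - 1*(-1))*(-4 + z) = (T + 1)*(-4 + z) = (1 + T)*(-4 + z))
W(I, g) = -4 + g² - 3*g + 3*I (W(I, g) = 3*I + (-4 + g - 4*g + g*g) = 3*I + (-4 + g - 4*g + g²) = 3*I + (-4 + g² - 3*g) = -4 + g² - 3*g + 3*I)
-320 + (-8 + W(-1, -3))² = -320 + (-8 + (-4 + (-3)² - 3*(-3) + 3*(-1)))² = -320 + (-8 + (-4 + 9 + 9 - 3))² = -320 + (-8 + 11)² = -320 + 3² = -320 + 9 = -311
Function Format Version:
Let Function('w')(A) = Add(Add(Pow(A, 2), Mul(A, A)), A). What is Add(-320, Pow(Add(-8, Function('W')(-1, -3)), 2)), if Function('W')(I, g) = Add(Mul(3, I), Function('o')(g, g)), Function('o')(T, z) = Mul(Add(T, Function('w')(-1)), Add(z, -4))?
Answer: -311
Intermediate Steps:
Function('w')(A) = Add(A, Mul(2, Pow(A, 2))) (Function('w')(A) = Add(Add(Pow(A, 2), Pow(A, 2)), A) = Add(Mul(2, Pow(A, 2)), A) = Add(A, Mul(2, Pow(A, 2))))
Function('o')(T, z) = Mul(Add(1, T), Add(-4, z)) (Function('o')(T, z) = Mul(Add(T, Mul(-1, Add(1, Mul(2, -1)))), Add(z, -4)) = Mul(Add(T, Mul(-1, Add(1, -2))), Add(-4, z)) = Mul(Add(T, Mul(-1, -1)), Add(-4, z)) = Mul(Add(T, 1), Add(-4, z)) = Mul(Add(1, T), Add(-4, z)))
Function('W')(I, g) = Add(-4, Pow(g, 2), Mul(-3, g), Mul(3, I)) (Function('W')(I, g) = Add(Mul(3, I), Add(-4, g, Mul(-4, g), Mul(g, g))) = Add(Mul(3, I), Add(-4, g, Mul(-4, g), Pow(g, 2))) = Add(Mul(3, I), Add(-4, Pow(g, 2), Mul(-3, g))) = Add(-4, Pow(g, 2), Mul(-3, g), Mul(3, I)))
Add(-320, Pow(Add(-8, Function('W')(-1, -3)), 2)) = Add(-320, Pow(Add(-8, Add(-4, Pow(-3, 2), Mul(-3, -3), Mul(3, -1))), 2)) = Add(-320, Pow(Add(-8, Add(-4, 9, 9, -3)), 2)) = Add(-320, Pow(Add(-8, 11), 2)) = Add(-320, Pow(3, 2)) = Add(-320, 9) = -311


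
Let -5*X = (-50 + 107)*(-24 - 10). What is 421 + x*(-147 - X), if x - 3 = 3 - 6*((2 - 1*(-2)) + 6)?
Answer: 146447/5 ≈ 29289.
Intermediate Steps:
X = 1938/5 (X = -(-50 + 107)*(-24 - 10)/5 = -57*(-34)/5 = -⅕*(-1938) = 1938/5 ≈ 387.60)
x = -54 (x = 3 + (3 - 6*((2 - 1*(-2)) + 6)) = 3 + (3 - 6*((2 + 2) + 6)) = 3 + (3 - 6*(4 + 6)) = 3 + (3 - 6*10) = 3 + (3 - 60) = 3 - 57 = -54)
421 + x*(-147 - X) = 421 - 54*(-147 - 1*1938/5) = 421 - 54*(-147 - 1938/5) = 421 - 54*(-2673/5) = 421 + 144342/5 = 146447/5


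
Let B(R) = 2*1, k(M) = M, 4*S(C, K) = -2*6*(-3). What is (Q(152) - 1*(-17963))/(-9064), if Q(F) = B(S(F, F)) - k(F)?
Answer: -17813/9064 ≈ -1.9652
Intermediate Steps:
S(C, K) = 9 (S(C, K) = (-2*6*(-3))/4 = (-12*(-3))/4 = (¼)*36 = 9)
B(R) = 2
Q(F) = 2 - F
(Q(152) - 1*(-17963))/(-9064) = ((2 - 1*152) - 1*(-17963))/(-9064) = ((2 - 152) + 17963)*(-1/9064) = (-150 + 17963)*(-1/9064) = 17813*(-1/9064) = -17813/9064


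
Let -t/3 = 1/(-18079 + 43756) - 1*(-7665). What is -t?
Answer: 196814206/8559 ≈ 22995.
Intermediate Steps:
t = -196814206/8559 (t = -3*(1/(-18079 + 43756) - 1*(-7665)) = -3*(1/25677 + 7665) = -3*196814206/25677 = -196814206/8559 ≈ -22995.)
-t = -1*(-196814206/8559) = 196814206/8559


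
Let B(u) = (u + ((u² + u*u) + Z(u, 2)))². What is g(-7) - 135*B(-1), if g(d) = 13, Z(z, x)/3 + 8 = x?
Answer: -39002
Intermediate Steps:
Z(z, x) = -24 + 3*x
B(u) = (-18 + u + 2*u²)² (B(u) = (u + ((u² + u*u) + (-24 + 3*2)))² = (u + ((u² + u²) + (-24 + 6)))² = (u + (2*u² - 18))² = (u + (-18 + 2*u²))² = (-18 + u + 2*u²)²)
g(-7) - 135*B(-1) = 13 - 135*(-18 - 1 + 2*(-1)²)² = 13 - 135*(-18 - 1 + 2*1)² = 13 - 135*(-18 - 1 + 2)² = 13 - 135*(-17)² = 13 - 135*289 = 13 - 39015 = -39002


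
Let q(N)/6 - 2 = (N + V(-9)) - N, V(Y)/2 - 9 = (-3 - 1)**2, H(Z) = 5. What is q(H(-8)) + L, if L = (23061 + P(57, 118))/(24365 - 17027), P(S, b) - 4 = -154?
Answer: 770789/2446 ≈ 315.12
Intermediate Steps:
V(Y) = 50 (V(Y) = 18 + 2*(-3 - 1)**2 = 18 + 2*(-4)**2 = 18 + 2*16 = 18 + 32 = 50)
P(S, b) = -150 (P(S, b) = 4 - 154 = -150)
L = 7637/2446 (L = (23061 - 150)/(24365 - 17027) = 22911/7338 = 22911*(1/7338) = 7637/2446 ≈ 3.1222)
q(N) = 312 (q(N) = 12 + 6*((N + 50) - N) = 12 + 6*((50 + N) - N) = 12 + 6*50 = 12 + 300 = 312)
q(H(-8)) + L = 312 + 7637/2446 = 770789/2446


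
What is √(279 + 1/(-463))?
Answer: 2*√14952122/463 ≈ 16.703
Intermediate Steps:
√(279 + 1/(-463)) = √(279 - 1/463) = √(129176/463) = 2*√14952122/463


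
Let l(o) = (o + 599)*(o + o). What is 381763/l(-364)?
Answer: -381763/171080 ≈ -2.2315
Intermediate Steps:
l(o) = 2*o*(599 + o) (l(o) = (599 + o)*(2*o) = 2*o*(599 + o))
381763/l(-364) = 381763/((2*(-364)*(599 - 364))) = 381763/((2*(-364)*235)) = 381763/(-171080) = 381763*(-1/171080) = -381763/171080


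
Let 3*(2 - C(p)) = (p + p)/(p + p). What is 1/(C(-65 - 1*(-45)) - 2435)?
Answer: -3/7300 ≈ -0.00041096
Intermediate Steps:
C(p) = 5/3 (C(p) = 2 - (p + p)/(3*(p + p)) = 2 - 2*p/(3*(2*p)) = 2 - 2*p*1/(2*p)/3 = 2 - ⅓*1 = 2 - ⅓ = 5/3)
1/(C(-65 - 1*(-45)) - 2435) = 1/(5/3 - 2435) = 1/(-7300/3) = -3/7300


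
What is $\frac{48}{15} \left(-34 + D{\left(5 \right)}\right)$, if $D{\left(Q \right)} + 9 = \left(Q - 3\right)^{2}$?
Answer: $- \frac{624}{5} \approx -124.8$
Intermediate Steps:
$D{\left(Q \right)} = -9 + \left(-3 + Q\right)^{2}$ ($D{\left(Q \right)} = -9 + \left(Q - 3\right)^{2} = -9 + \left(-3 + Q\right)^{2}$)
$\frac{48}{15} \left(-34 + D{\left(5 \right)}\right) = \frac{48}{15} \left(-34 + 5 \left(-6 + 5\right)\right) = 48 \cdot \frac{1}{15} \left(-34 + 5 \left(-1\right)\right) = \frac{16 \left(-34 - 5\right)}{5} = \frac{16}{5} \left(-39\right) = - \frac{624}{5}$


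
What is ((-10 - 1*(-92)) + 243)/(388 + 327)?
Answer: 5/11 ≈ 0.45455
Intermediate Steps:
((-10 - 1*(-92)) + 243)/(388 + 327) = ((-10 + 92) + 243)/715 = (82 + 243)*(1/715) = 325*(1/715) = 5/11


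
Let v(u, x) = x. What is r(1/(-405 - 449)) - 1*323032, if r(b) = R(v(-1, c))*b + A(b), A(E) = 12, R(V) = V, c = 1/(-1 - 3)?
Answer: -1103436319/3416 ≈ -3.2302e+5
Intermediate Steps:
c = -¼ (c = 1/(-4) = -¼ ≈ -0.25000)
r(b) = 12 - b/4 (r(b) = -b/4 + 12 = 12 - b/4)
r(1/(-405 - 449)) - 1*323032 = (12 - 1/(4*(-405 - 449))) - 1*323032 = (12 - ¼/(-854)) - 323032 = (12 - ¼*(-1/854)) - 323032 = (12 + 1/3416) - 323032 = 40993/3416 - 323032 = -1103436319/3416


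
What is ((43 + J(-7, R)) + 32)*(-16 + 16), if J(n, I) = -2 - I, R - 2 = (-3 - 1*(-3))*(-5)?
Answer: 0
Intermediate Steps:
R = 2 (R = 2 + (-3 - 1*(-3))*(-5) = 2 + (-3 + 3)*(-5) = 2 + 0*(-5) = 2 + 0 = 2)
((43 + J(-7, R)) + 32)*(-16 + 16) = ((43 + (-2 - 1*2)) + 32)*(-16 + 16) = ((43 + (-2 - 2)) + 32)*0 = ((43 - 4) + 32)*0 = (39 + 32)*0 = 71*0 = 0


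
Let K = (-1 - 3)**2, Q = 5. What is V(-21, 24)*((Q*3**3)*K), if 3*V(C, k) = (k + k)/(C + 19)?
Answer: -17280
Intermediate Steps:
K = 16 (K = (-4)**2 = 16)
V(C, k) = 2*k/(3*(19 + C)) (V(C, k) = ((k + k)/(C + 19))/3 = ((2*k)/(19 + C))/3 = (2*k/(19 + C))/3 = 2*k/(3*(19 + C)))
V(-21, 24)*((Q*3**3)*K) = ((2/3)*24/(19 - 21))*((5*3**3)*16) = ((2/3)*24/(-2))*((5*27)*16) = ((2/3)*24*(-1/2))*(135*16) = -8*2160 = -17280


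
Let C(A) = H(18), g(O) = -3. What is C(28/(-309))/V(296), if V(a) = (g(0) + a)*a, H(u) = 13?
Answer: 13/86728 ≈ 0.00014989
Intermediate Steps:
C(A) = 13
V(a) = a*(-3 + a) (V(a) = (-3 + a)*a = a*(-3 + a))
C(28/(-309))/V(296) = 13/((296*(-3 + 296))) = 13/((296*293)) = 13/86728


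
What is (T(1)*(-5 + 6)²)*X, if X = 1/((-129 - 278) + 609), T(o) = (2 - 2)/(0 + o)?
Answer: 0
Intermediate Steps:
T(o) = 0 (T(o) = 0/o = 0)
X = 1/202 (X = 1/(-407 + 609) = 1/202 ≈ 0.0049505)
(T(1)*(-5 + 6)²)*X = (0*(-5 + 6)²)*(1/202) = (0*1²)*(1/202) = (0*1)*(1/202) = 0*(1/202) = 0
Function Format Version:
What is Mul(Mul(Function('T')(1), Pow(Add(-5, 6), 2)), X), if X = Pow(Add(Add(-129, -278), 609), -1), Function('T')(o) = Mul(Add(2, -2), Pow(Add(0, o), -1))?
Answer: 0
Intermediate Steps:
Function('T')(o) = 0 (Function('T')(o) = Mul(0, Pow(o, -1)) = 0)
X = Rational(1, 202) (X = Pow(Add(-407, 609), -1) = Pow(202, -1) = Rational(1, 202) ≈ 0.0049505)
Mul(Mul(Function('T')(1), Pow(Add(-5, 6), 2)), X) = Mul(Mul(0, Pow(Add(-5, 6), 2)), Rational(1, 202)) = Mul(Mul(0, Pow(1, 2)), Rational(1, 202)) = Mul(Mul(0, 1), Rational(1, 202)) = Mul(0, Rational(1, 202)) = 0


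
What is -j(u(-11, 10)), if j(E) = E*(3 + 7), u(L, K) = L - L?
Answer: 0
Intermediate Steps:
u(L, K) = 0
j(E) = 10*E (j(E) = E*10 = 10*E)
-j(u(-11, 10)) = -10*0 = -1*0 = 0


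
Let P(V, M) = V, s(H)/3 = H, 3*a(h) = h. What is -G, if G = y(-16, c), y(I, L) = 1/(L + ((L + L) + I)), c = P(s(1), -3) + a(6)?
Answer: 1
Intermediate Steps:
a(h) = h/3
s(H) = 3*H
c = 5 (c = 3*1 + (⅓)*6 = 3 + 2 = 5)
y(I, L) = 1/(I + 3*L) (y(I, L) = 1/(L + (2*L + I)) = 1/(L + (I + 2*L)) = 1/(I + 3*L))
G = -1 (G = 1/(-16 + 3*5) = 1/(-16 + 15) = 1/(-1) = -1)
-G = -1*(-1) = 1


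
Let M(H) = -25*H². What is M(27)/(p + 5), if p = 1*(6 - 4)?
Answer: -18225/7 ≈ -2603.6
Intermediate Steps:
p = 2 (p = 1*2 = 2)
M(27)/(p + 5) = (-25*27²)/(2 + 5) = -25*729/7 = -18225*⅐ = -18225/7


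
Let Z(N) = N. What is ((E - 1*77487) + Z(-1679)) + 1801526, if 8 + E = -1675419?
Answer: 46933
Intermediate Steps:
E = -1675427 (E = -8 - 1675419 = -1675427)
((E - 1*77487) + Z(-1679)) + 1801526 = ((-1675427 - 1*77487) - 1679) + 1801526 = ((-1675427 - 77487) - 1679) + 1801526 = (-1752914 - 1679) + 1801526 = -1754593 + 1801526 = 46933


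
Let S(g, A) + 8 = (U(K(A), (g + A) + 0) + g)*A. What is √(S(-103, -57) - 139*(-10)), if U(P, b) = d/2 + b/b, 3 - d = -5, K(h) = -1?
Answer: 2*√1742 ≈ 83.475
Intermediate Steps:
d = 8 (d = 3 - 1*(-5) = 3 + 5 = 8)
U(P, b) = 5 (U(P, b) = 8/2 + b/b = 8*(½) + 1 = 4 + 1 = 5)
S(g, A) = -8 + A*(5 + g) (S(g, A) = -8 + (5 + g)*A = -8 + A*(5 + g))
√(S(-103, -57) - 139*(-10)) = √((-8 + 5*(-57) - 57*(-103)) - 139*(-10)) = √((-8 - 285 + 5871) + 1390) = √(5578 + 1390) = √6968 = 2*√1742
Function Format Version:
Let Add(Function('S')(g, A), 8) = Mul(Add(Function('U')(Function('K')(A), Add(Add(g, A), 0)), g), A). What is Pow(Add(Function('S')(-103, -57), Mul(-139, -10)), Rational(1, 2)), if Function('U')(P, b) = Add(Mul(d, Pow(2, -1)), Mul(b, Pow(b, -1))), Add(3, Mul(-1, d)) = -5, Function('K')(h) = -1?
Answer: Mul(2, Pow(1742, Rational(1, 2))) ≈ 83.475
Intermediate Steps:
d = 8 (d = Add(3, Mul(-1, -5)) = Add(3, 5) = 8)
Function('U')(P, b) = 5 (Function('U')(P, b) = Add(Mul(8, Pow(2, -1)), Mul(b, Pow(b, -1))) = Add(Mul(8, Rational(1, 2)), 1) = Add(4, 1) = 5)
Function('S')(g, A) = Add(-8, Mul(A, Add(5, g))) (Function('S')(g, A) = Add(-8, Mul(Add(5, g), A)) = Add(-8, Mul(A, Add(5, g))))
Pow(Add(Function('S')(-103, -57), Mul(-139, -10)), Rational(1, 2)) = Pow(Add(Add(-8, Mul(5, -57), Mul(-57, -103)), Mul(-139, -10)), Rational(1, 2)) = Pow(Add(Add(-8, -285, 5871), 1390), Rational(1, 2)) = Pow(Add(5578, 1390), Rational(1, 2)) = Pow(6968, Rational(1, 2)) = Mul(2, Pow(1742, Rational(1, 2)))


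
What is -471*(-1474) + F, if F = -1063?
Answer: 693191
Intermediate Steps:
-471*(-1474) + F = -471*(-1474) - 1063 = 694254 - 1063 = 693191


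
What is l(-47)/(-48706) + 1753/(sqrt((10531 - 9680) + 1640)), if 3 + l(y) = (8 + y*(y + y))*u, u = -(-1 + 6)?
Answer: 22133/48706 + 1753*sqrt(2491)/2491 ≈ 35.578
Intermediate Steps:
u = -5 (u = -1*5 = -5)
l(y) = -43 - 10*y**2 (l(y) = -3 + (8 + y*(y + y))*(-5) = -3 + (8 + y*(2*y))*(-5) = -3 + (8 + 2*y**2)*(-5) = -3 + (-40 - 10*y**2) = -43 - 10*y**2)
l(-47)/(-48706) + 1753/(sqrt((10531 - 9680) + 1640)) = (-43 - 10*(-47)**2)/(-48706) + 1753/(sqrt((10531 - 9680) + 1640)) = (-43 - 10*2209)*(-1/48706) + 1753/(sqrt(851 + 1640)) = (-43 - 22090)*(-1/48706) + 1753/(sqrt(2491)) = -22133*(-1/48706) + 1753*(sqrt(2491)/2491) = 22133/48706 + 1753*sqrt(2491)/2491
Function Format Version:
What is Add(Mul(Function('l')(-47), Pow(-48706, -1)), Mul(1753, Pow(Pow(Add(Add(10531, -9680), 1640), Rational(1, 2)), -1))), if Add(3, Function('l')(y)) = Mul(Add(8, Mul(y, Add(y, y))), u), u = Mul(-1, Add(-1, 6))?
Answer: Add(Rational(22133, 48706), Mul(Rational(1753, 2491), Pow(2491, Rational(1, 2)))) ≈ 35.578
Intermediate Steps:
u = -5 (u = Mul(-1, 5) = -5)
Function('l')(y) = Add(-43, Mul(-10, Pow(y, 2))) (Function('l')(y) = Add(-3, Mul(Add(8, Mul(y, Add(y, y))), -5)) = Add(-3, Mul(Add(8, Mul(y, Mul(2, y))), -5)) = Add(-3, Mul(Add(8, Mul(2, Pow(y, 2))), -5)) = Add(-3, Add(-40, Mul(-10, Pow(y, 2)))) = Add(-43, Mul(-10, Pow(y, 2))))
Add(Mul(Function('l')(-47), Pow(-48706, -1)), Mul(1753, Pow(Pow(Add(Add(10531, -9680), 1640), Rational(1, 2)), -1))) = Add(Mul(Add(-43, Mul(-10, Pow(-47, 2))), Pow(-48706, -1)), Mul(1753, Pow(Pow(Add(Add(10531, -9680), 1640), Rational(1, 2)), -1))) = Add(Mul(Add(-43, Mul(-10, 2209)), Rational(-1, 48706)), Mul(1753, Pow(Pow(Add(851, 1640), Rational(1, 2)), -1))) = Add(Mul(Add(-43, -22090), Rational(-1, 48706)), Mul(1753, Pow(Pow(2491, Rational(1, 2)), -1))) = Add(Mul(-22133, Rational(-1, 48706)), Mul(1753, Mul(Rational(1, 2491), Pow(2491, Rational(1, 2))))) = Add(Rational(22133, 48706), Mul(Rational(1753, 2491), Pow(2491, Rational(1, 2))))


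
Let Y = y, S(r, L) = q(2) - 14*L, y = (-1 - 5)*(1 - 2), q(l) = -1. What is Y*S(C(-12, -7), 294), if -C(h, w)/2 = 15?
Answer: -24702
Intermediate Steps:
C(h, w) = -30 (C(h, w) = -2*15 = -30)
y = 6 (y = -6*(-1) = 6)
S(r, L) = -1 - 14*L
Y = 6
Y*S(C(-12, -7), 294) = 6*(-1 - 14*294) = 6*(-1 - 4116) = 6*(-4117) = -24702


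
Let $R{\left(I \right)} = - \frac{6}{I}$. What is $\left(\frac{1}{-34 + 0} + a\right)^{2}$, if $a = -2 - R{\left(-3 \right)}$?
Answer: $\frac{18769}{1156} \approx 16.236$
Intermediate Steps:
$a = -4$ ($a = -2 - - \frac{6}{-3} = -2 - \left(-6\right) \left(- \frac{1}{3}\right) = -2 - 2 = -4$)
$\left(\frac{1}{-34 + 0} + a\right)^{2} = \left(\frac{1}{-34 + 0} - 4\right)^{2} = \left(\frac{1}{-34} - 4\right)^{2} = \left(- \frac{1}{34} - 4\right)^{2} = \left(- \frac{137}{34}\right)^{2} = \frac{18769}{1156}$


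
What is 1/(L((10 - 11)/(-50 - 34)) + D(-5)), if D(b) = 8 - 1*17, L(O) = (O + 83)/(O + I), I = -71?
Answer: -5963/60640 ≈ -0.098334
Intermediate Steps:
L(O) = (83 + O)/(-71 + O) (L(O) = (O + 83)/(O - 71) = (83 + O)/(-71 + O))
D(b) = -9 (D(b) = 8 - 17 = -9)
1/(L((10 - 11)/(-50 - 34)) + D(-5)) = 1/((83 + (10 - 11)/(-50 - 34))/(-71 + (10 - 11)/(-50 - 34)) - 9) = 1/((83 - 1/(-84))/(-71 - 1/(-84)) - 9) = 1/((83 - 1*(-1/84))/(-71 - 1*(-1/84)) - 9) = 1/((83 + 1/84)/(-71 + 1/84) - 9) = 1/((6973/84)/(-5963/84) - 9) = 1/(-84/5963*6973/84 - 9) = 1/(-6973/5963 - 9) = 1/(-60640/5963) = -5963/60640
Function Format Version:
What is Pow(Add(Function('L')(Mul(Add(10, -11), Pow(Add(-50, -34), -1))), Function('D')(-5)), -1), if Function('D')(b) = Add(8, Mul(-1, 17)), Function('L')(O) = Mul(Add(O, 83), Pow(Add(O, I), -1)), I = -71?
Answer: Rational(-5963, 60640) ≈ -0.098334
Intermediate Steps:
Function('L')(O) = Mul(Pow(Add(-71, O), -1), Add(83, O)) (Function('L')(O) = Mul(Add(O, 83), Pow(Add(O, -71), -1)) = Mul(Add(83, O), Pow(Add(-71, O), -1)) = Mul(Pow(Add(-71, O), -1), Add(83, O)))
Function('D')(b) = -9 (Function('D')(b) = Add(8, -17) = -9)
Pow(Add(Function('L')(Mul(Add(10, -11), Pow(Add(-50, -34), -1))), Function('D')(-5)), -1) = Pow(Add(Mul(Pow(Add(-71, Mul(Add(10, -11), Pow(Add(-50, -34), -1))), -1), Add(83, Mul(Add(10, -11), Pow(Add(-50, -34), -1)))), -9), -1) = Pow(Add(Mul(Pow(Add(-71, Mul(-1, Pow(-84, -1))), -1), Add(83, Mul(-1, Pow(-84, -1)))), -9), -1) = Pow(Add(Mul(Pow(Add(-71, Mul(-1, Rational(-1, 84))), -1), Add(83, Mul(-1, Rational(-1, 84)))), -9), -1) = Pow(Add(Mul(Pow(Add(-71, Rational(1, 84)), -1), Add(83, Rational(1, 84))), -9), -1) = Pow(Add(Mul(Pow(Rational(-5963, 84), -1), Rational(6973, 84)), -9), -1) = Pow(Add(Mul(Rational(-84, 5963), Rational(6973, 84)), -9), -1) = Pow(Add(Rational(-6973, 5963), -9), -1) = Pow(Rational(-60640, 5963), -1) = Rational(-5963, 60640)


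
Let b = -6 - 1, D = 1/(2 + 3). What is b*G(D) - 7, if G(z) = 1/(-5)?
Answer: -28/5 ≈ -5.6000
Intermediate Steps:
D = ⅕ (D = 1/5 = ⅕ ≈ 0.20000)
b = -7
G(z) = -⅕
b*G(D) - 7 = -7*(-⅕) - 7 = 7/5 - 7 = -28/5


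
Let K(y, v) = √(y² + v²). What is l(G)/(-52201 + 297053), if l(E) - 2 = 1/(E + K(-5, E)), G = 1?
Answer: 49/6121300 + √26/6121300 ≈ 8.8378e-6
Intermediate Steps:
K(y, v) = √(v² + y²)
l(E) = 2 + 1/(E + √(25 + E²)) (l(E) = 2 + 1/(E + √(E² + (-5)²)) = 2 + 1/(E + √(E² + 25)) = 2 + 1/(E + √(25 + E²)))
l(G)/(-52201 + 297053) = ((1 + 2*1 + 2*√(25 + 1²))/(1 + √(25 + 1²)))/(-52201 + 297053) = ((1 + 2 + 2*√(25 + 1))/(1 + √(25 + 1)))/244852 = ((1 + 2 + 2*√26)/(1 + √26))*(1/244852) = ((3 + 2*√26)/(1 + √26))*(1/244852) = (3 + 2*√26)/(244852*(1 + √26))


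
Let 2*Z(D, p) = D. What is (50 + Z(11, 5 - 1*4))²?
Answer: 12321/4 ≈ 3080.3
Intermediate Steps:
Z(D, p) = D/2
(50 + Z(11, 5 - 1*4))² = (50 + (½)*11)² = (50 + 11/2)² = (111/2)² = 12321/4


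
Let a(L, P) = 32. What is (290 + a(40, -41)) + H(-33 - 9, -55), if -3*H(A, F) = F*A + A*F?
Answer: -1218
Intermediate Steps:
H(A, F) = -2*A*F/3 (H(A, F) = -(F*A + A*F)/3 = -(A*F + A*F)/3 = -2*A*F/3)
(290 + a(40, -41)) + H(-33 - 9, -55) = (290 + 32) - ⅔*(-33 - 9)*(-55) = 322 - ⅔*(-42)*(-55) = 322 - 1540 = -1218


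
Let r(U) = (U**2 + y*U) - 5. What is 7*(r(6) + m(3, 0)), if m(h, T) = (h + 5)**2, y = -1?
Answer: 623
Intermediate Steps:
r(U) = -5 + U**2 - U (r(U) = (U**2 - U) - 5 = -5 + U**2 - U)
m(h, T) = (5 + h)**2
7*(r(6) + m(3, 0)) = 7*((-5 + 6**2 - 1*6) + (5 + 3)**2) = 7*((-5 + 36 - 6) + 8**2) = 7*(25 + 64) = 7*89 = 623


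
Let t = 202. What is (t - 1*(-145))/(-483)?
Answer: -347/483 ≈ -0.71843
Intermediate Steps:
(t - 1*(-145))/(-483) = (202 - 1*(-145))/(-483) = (202 + 145)*(-1/483) = 347*(-1/483) = -347/483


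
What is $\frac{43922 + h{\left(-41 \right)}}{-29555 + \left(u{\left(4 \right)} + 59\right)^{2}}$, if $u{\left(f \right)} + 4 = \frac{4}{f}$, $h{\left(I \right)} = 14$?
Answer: $- \frac{43936}{26419} \approx -1.663$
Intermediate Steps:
$u{\left(f \right)} = -4 + \frac{4}{f}$
$\frac{43922 + h{\left(-41 \right)}}{-29555 + \left(u{\left(4 \right)} + 59\right)^{2}} = \frac{43922 + 14}{-29555 + \left(\left(-4 + \frac{4}{4}\right) + 59\right)^{2}} = \frac{43936}{-29555 + \left(\left(-4 + 4 \cdot \frac{1}{4}\right) + 59\right)^{2}} = \frac{43936}{-29555 + \left(\left(-4 + 1\right) + 59\right)^{2}} = \frac{43936}{-29555 + \left(-3 + 59\right)^{2}} = \frac{43936}{-29555 + 56^{2}} = \frac{43936}{-29555 + 3136} = \frac{43936}{-26419} = 43936 \left(- \frac{1}{26419}\right) = - \frac{43936}{26419}$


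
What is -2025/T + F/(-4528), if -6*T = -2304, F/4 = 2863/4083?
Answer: -780046691/147902592 ≈ -5.2741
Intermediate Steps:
F = 11452/4083 (F = 4*(2863/4083) = 11452/4083 ≈ 2.8048)
T = 384 (T = -⅙*(-2304) = 384)
-2025/T + F/(-4528) = -2025/384 + (11452/4083)/(-4528) = -2025*1/384 + (11452/4083)*(-1/4528) = -675/128 - 2863/4621956 = -780046691/147902592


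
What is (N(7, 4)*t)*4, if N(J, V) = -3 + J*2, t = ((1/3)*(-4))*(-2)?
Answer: 352/3 ≈ 117.33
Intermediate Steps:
t = 8/3 (t = ((1*(⅓))*(-4))*(-2) = ((⅓)*(-4))*(-2) = -4/3*(-2) = 8/3 ≈ 2.6667)
N(J, V) = -3 + 2*J
(N(7, 4)*t)*4 = ((-3 + 2*7)*(8/3))*4 = ((-3 + 14)*(8/3))*4 = (11*(8/3))*4 = (88/3)*4 = 352/3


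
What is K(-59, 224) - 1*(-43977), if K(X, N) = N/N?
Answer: 43978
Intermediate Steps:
K(X, N) = 1
K(-59, 224) - 1*(-43977) = 1 - 1*(-43977) = 1 + 43977 = 43978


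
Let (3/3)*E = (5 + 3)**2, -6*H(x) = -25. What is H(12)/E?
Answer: 25/384 ≈ 0.065104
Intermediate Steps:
H(x) = 25/6 (H(x) = -1/6*(-25) = 25/6)
E = 64 (E = (5 + 3)**2 = 8**2 = 64)
H(12)/E = (25/6)/64 = (25/6)*(1/64) = 25/384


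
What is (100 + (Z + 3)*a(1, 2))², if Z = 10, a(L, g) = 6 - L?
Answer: 27225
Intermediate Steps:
(100 + (Z + 3)*a(1, 2))² = (100 + (10 + 3)*(6 - 1*1))² = (100 + 13*(6 - 1))² = (100 + 13*5)² = (100 + 65)² = 165² = 27225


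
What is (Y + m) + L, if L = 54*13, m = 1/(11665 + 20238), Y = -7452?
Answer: -215345249/31903 ≈ -6750.0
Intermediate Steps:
m = 1/31903 ≈ 3.1345e-5
L = 702
(Y + m) + L = (-7452 + 1/31903) + 702 = -237741155/31903 + 702 = -215345249/31903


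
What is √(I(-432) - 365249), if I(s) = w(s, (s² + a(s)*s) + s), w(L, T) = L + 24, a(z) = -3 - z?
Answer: I*√365657 ≈ 604.7*I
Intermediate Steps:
w(L, T) = 24 + L
I(s) = 24 + s
√(I(-432) - 365249) = √((24 - 432) - 365249) = √(-408 - 365249) = √(-365657) = I*√365657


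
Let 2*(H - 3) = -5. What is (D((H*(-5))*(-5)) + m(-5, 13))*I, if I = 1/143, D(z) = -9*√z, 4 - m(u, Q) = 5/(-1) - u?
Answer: 4/143 - 45*√2/286 ≈ -0.19454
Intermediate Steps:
H = ½ (H = 3 + (½)*(-5) = 3 - 5/2 = ½ ≈ 0.50000)
m(u, Q) = 9 + u (m(u, Q) = 4 - (5/(-1) - u) = 4 - (5*(-1) - u) = 4 - (-5 - u) = 4 + (5 + u) = 9 + u)
I = 1/143 ≈ 0.0069930
(D((H*(-5))*(-5)) + m(-5, 13))*I = (-9*5*√2/2 + (9 - 5))*(1/143) = (-9*5*√2/2 + 4)*(1/143) = (-45*√2/2 + 4)*(1/143) = (4 - 45*√2/2)*(1/143) = 4/143 - 45*√2/286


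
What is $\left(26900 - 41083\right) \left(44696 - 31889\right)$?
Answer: $-181641681$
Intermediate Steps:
$\left(26900 - 41083\right) \left(44696 - 31889\right) = \left(-14183\right) 12807 = -181641681$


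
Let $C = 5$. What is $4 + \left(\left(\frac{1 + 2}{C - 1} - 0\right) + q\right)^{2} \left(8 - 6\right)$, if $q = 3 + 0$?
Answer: $\frac{257}{8} \approx 32.125$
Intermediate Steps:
$q = 3$
$4 + \left(\left(\frac{1 + 2}{C - 1} - 0\right) + q\right)^{2} \left(8 - 6\right) = 4 + \left(\left(\frac{1 + 2}{5 - 1} - 0\right) + 3\right)^{2} \left(8 - 6\right) = 4 + \left(\left(\frac{3}{4} + 0\right) + 3\right)^{2} \cdot 2 = 4 + \left(\frac{3}{4} + 3\right)^{2} \cdot 2 = 4 + \left(\frac{15}{4}\right)^{2} \cdot 2 = 4 + \frac{225}{16} \cdot 2 = 4 + \frac{225}{8} = \frac{257}{8}$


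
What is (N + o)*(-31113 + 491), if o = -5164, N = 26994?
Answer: -668478260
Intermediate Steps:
(N + o)*(-31113 + 491) = (26994 - 5164)*(-31113 + 491) = 21830*(-30622) = -668478260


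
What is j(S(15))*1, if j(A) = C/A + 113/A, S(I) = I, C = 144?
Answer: 257/15 ≈ 17.133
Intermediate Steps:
j(A) = 257/A (j(A) = 144/A + 113/A = 257/A)
j(S(15))*1 = (257/15)*1 = 257/15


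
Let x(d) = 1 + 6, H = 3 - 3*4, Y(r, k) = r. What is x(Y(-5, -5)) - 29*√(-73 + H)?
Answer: 7 - 29*I*√82 ≈ 7.0 - 262.61*I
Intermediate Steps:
H = -9 (H = 3 - 12 = -9)
x(d) = 7
x(Y(-5, -5)) - 29*√(-73 + H) = 7 - 29*√(-73 - 9) = 7 - 29*I*√82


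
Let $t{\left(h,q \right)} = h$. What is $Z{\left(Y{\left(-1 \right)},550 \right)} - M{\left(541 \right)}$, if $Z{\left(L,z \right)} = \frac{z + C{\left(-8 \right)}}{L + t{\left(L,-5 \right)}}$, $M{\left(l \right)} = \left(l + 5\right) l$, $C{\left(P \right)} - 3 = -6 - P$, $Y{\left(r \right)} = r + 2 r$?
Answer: $- \frac{590957}{2} \approx -2.9548 \cdot 10^{5}$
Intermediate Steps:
$Y{\left(r \right)} = 3 r$
$C{\left(P \right)} = -3 - P$ ($C{\left(P \right)} = 3 - \left(6 + P\right) = -3 - P$)
$M{\left(l \right)} = l \left(5 + l\right)$ ($M{\left(l \right)} = \left(5 + l\right) l = l \left(5 + l\right)$)
$Z{\left(L,z \right)} = \frac{5 + z}{2 L}$ ($Z{\left(L,z \right)} = \frac{z - -5}{L + L} = \frac{z + \left(-3 + 8\right)}{2 L} = \left(z + 5\right) \frac{1}{2 L} = \left(5 + z\right) \frac{1}{2 L} = \frac{5 + z}{2 L}$)
$Z{\left(Y{\left(-1 \right)},550 \right)} - M{\left(541 \right)} = \frac{5 + 550}{2 \cdot 3 \left(-1\right)} - 541 \left(5 + 541\right) = \frac{1}{2} \frac{1}{-3} \cdot 555 - 541 \cdot 546 = \frac{1}{2} \left(- \frac{1}{3}\right) 555 - 295386 = - \frac{185}{2} - 295386 = - \frac{590957}{2}$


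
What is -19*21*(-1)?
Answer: 399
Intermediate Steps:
-19*21*(-1) = -399*(-1) = 399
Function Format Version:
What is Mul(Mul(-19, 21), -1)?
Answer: 399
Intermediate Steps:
Mul(Mul(-19, 21), -1) = Mul(-399, -1) = 399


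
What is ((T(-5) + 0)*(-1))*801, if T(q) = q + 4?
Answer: 801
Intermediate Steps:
T(q) = 4 + q
((T(-5) + 0)*(-1))*801 = (((4 - 5) + 0)*(-1))*801 = ((-1 + 0)*(-1))*801 = -1*(-1)*801 = 1*801 = 801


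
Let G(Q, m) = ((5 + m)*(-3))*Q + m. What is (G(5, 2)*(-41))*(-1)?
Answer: -4223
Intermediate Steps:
G(Q, m) = m + Q*(-15 - 3*m) (G(Q, m) = (-15 - 3*m)*Q + m = Q*(-15 - 3*m) + m = m + Q*(-15 - 3*m))
(G(5, 2)*(-41))*(-1) = ((2 - 15*5 - 3*5*2)*(-41))*(-1) = ((2 - 75 - 30)*(-41))*(-1) = -103*(-41)*(-1) = 4223*(-1) = -4223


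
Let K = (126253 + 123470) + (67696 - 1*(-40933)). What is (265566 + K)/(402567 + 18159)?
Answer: 311959/210363 ≈ 1.4830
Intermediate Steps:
K = 358352 (K = 249723 + (67696 + 40933) = 249723 + 108629 = 358352)
(265566 + K)/(402567 + 18159) = (265566 + 358352)/(402567 + 18159) = 623918/420726 = 623918*(1/420726) = 311959/210363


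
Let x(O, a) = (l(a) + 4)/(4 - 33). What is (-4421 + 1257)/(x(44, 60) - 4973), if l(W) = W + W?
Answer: 91756/144341 ≈ 0.63569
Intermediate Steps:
l(W) = 2*W
x(O, a) = -4/29 - 2*a/29 (x(O, a) = (2*a + 4)/(4 - 33) = (4 + 2*a)/(-29) = (4 + 2*a)*(-1/29) = -4/29 - 2*a/29)
(-4421 + 1257)/(x(44, 60) - 4973) = (-4421 + 1257)/((-4/29 - 2/29*60) - 4973) = -3164/((-4/29 - 120/29) - 4973) = -3164/(-124/29 - 4973) = -3164/(-144341/29) = -3164*(-29/144341) = 91756/144341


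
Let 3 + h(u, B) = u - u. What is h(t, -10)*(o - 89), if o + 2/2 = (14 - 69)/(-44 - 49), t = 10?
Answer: 8315/31 ≈ 268.23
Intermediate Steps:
h(u, B) = -3 (h(u, B) = -3 + (u - u) = -3 + 0 = -3)
o = -38/93 (o = -1 + (14 - 69)/(-44 - 49) = -1 - 55/(-93) = -1 - 55*(-1/93) = -1 + 55/93 = -38/93 ≈ -0.40860)
h(t, -10)*(o - 89) = -3*(-38/93 - 89) = -3*(-8315/93) = 8315/31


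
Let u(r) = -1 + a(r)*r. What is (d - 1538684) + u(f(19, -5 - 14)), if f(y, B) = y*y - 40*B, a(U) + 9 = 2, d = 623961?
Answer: -922571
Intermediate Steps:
a(U) = -7 (a(U) = -9 + 2 = -7)
f(y, B) = y² - 40*B
u(r) = -1 - 7*r
(d - 1538684) + u(f(19, -5 - 14)) = (623961 - 1538684) + (-1 - 7*(19² - 40*(-5 - 14))) = -914723 + (-1 - 7*(361 - 40*(-19))) = -914723 + (-1 - 7*(361 + 760)) = -914723 + (-1 - 7*1121) = -914723 + (-1 - 7847) = -914723 - 7848 = -922571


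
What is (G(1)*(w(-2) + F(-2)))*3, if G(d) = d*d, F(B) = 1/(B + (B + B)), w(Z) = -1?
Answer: -7/2 ≈ -3.5000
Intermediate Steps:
F(B) = 1/(3*B) (F(B) = 1/(B + 2*B) = 1/(3*B))
G(d) = d**2
(G(1)*(w(-2) + F(-2)))*3 = (1**2*(-1 + (1/3)/(-2)))*3 = (1*(-1 + (1/3)*(-1/2)))*3 = (1*(-1 - 1/6))*3 = (1*(-7/6))*3 = -7/6*3 = -7/2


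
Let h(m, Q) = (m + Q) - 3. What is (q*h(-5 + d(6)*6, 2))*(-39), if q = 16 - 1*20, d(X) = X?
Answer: 4680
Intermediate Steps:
q = -4 (q = 16 - 20 = -4)
h(m, Q) = -3 + Q + m (h(m, Q) = (Q + m) - 3 = -3 + Q + m)
(q*h(-5 + d(6)*6, 2))*(-39) = -4*(-3 + 2 + (-5 + 6*6))*(-39) = -4*(-3 + 2 + (-5 + 36))*(-39) = -4*(-3 + 2 + 31)*(-39) = -4*30*(-39) = -120*(-39) = 4680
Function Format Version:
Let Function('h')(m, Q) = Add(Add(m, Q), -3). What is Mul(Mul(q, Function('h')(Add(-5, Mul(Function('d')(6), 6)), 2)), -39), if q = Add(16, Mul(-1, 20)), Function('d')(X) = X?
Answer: 4680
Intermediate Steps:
q = -4 (q = Add(16, -20) = -4)
Function('h')(m, Q) = Add(-3, Q, m) (Function('h')(m, Q) = Add(Add(Q, m), -3) = Add(-3, Q, m))
Mul(Mul(q, Function('h')(Add(-5, Mul(Function('d')(6), 6)), 2)), -39) = Mul(Mul(-4, Add(-3, 2, Add(-5, Mul(6, 6)))), -39) = Mul(Mul(-4, Add(-3, 2, Add(-5, 36))), -39) = Mul(Mul(-4, Add(-3, 2, 31)), -39) = Mul(Mul(-4, 30), -39) = Mul(-120, -39) = 4680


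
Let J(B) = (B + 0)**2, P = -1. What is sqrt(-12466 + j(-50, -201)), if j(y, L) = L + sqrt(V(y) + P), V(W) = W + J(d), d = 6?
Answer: sqrt(-12667 + I*sqrt(15)) ≈ 0.0172 + 112.55*I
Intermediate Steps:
J(B) = B**2
V(W) = 36 + W (V(W) = W + 6**2 = W + 36 = 36 + W)
j(y, L) = L + sqrt(35 + y) (j(y, L) = L + sqrt((36 + y) - 1) = L + sqrt(35 + y))
sqrt(-12466 + j(-50, -201)) = sqrt(-12466 + (-201 + sqrt(35 - 50))) = sqrt(-12466 + (-201 + sqrt(-15))) = sqrt(-12466 + (-201 + I*sqrt(15))) = sqrt(-12667 + I*sqrt(15))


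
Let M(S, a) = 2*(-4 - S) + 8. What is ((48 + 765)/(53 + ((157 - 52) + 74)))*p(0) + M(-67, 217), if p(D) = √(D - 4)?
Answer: 134 + 813*I/116 ≈ 134.0 + 7.0086*I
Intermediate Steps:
p(D) = √(-4 + D)
M(S, a) = -2*S (M(S, a) = (-8 - 2*S) + 8 = -2*S)
((48 + 765)/(53 + ((157 - 52) + 74)))*p(0) + M(-67, 217) = ((48 + 765)/(53 + ((157 - 52) + 74)))*√(-4 + 0) - 2*(-67) = (813/(53 + (105 + 74)))*√(-4) + 134 = (813/(53 + 179))*(2*I) + 134 = (813/232)*(2*I) + 134 = (813*(1/232))*(2*I) + 134 = 813*(2*I)/232 + 134 = 813*I/116 + 134 = 134 + 813*I/116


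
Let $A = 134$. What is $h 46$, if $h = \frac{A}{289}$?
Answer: $\frac{6164}{289} \approx 21.329$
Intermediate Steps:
$h = \frac{134}{289} \approx 0.46367$
$h 46 = \frac{134}{289} \cdot 46 = \frac{6164}{289}$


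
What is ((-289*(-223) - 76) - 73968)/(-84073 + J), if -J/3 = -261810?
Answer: -9597/701357 ≈ -0.013683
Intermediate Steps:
J = 785430 (J = -3*(-261810) = 785430)
((-289*(-223) - 76) - 73968)/(-84073 + J) = ((-289*(-223) - 76) - 73968)/(-84073 + 785430) = ((64447 - 76) - 73968)/701357 = (64371 - 73968)*(1/701357) = -9597*1/701357 = -9597/701357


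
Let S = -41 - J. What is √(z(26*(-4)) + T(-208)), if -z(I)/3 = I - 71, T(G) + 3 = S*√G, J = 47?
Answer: √(522 - 352*I*√13) ≈ 30.776 - 20.619*I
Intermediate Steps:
S = -88 (S = -41 - 1*47 = -41 - 47 = -88)
T(G) = -3 - 88*√G
z(I) = 213 - 3*I (z(I) = -3*(I - 71) = -3*(-71 + I) = 213 - 3*I)
√(z(26*(-4)) + T(-208)) = √((213 - 78*(-4)) + (-3 - 352*I*√13)) = √((213 - 3*(-104)) + (-3 - 352*I*√13)) = √((213 + 312) + (-3 - 352*I*√13)) = √(525 + (-3 - 352*I*√13)) = √(522 - 352*I*√13)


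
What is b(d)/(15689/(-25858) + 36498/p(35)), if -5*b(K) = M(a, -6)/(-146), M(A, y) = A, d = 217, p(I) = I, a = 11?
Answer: 142219/9836397191 ≈ 1.4458e-5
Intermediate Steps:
b(K) = 11/730 (b(K) = -11/(5*(-146)) = -11*(-1)/(5*146) = -1/5*(-11/146) = 11/730)
b(d)/(15689/(-25858) + 36498/p(35)) = 11/(730*(15689/(-25858) + 36498/35)) = 11/(730*(15689*(-1/25858) + 36498*(1/35))) = 11/(730*(-15689/25858 + 5214/5)) = 11/(730*(134745167/129290)) = (11/730)*(129290/134745167) = 142219/9836397191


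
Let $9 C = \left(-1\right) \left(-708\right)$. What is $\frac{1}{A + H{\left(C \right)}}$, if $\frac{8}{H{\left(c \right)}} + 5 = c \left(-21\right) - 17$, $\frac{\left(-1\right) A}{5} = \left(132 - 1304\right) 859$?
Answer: $\frac{837}{4213240376} \approx 1.9866 \cdot 10^{-7}$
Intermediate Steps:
$C = \frac{236}{3}$ ($C = \frac{\left(-1\right) \left(-708\right)}{9} = \frac{1}{9} \cdot 708 = \frac{236}{3} \approx 78.667$)
$A = 5033740$ ($A = - 5 \left(132 - 1304\right) 859 = - 5 \left(\left(-1172\right) 859\right) = \left(-5\right) \left(-1006748\right) = 5033740$)
$H{\left(c \right)} = \frac{8}{-22 - 21 c}$ ($H{\left(c \right)} = \frac{8}{-5 + \left(c \left(-21\right) - 17\right)} = \frac{8}{-5 - \left(17 + 21 c\right)} = \frac{8}{-22 - 21 c}$)
$\frac{1}{A + H{\left(C \right)}} = \frac{1}{5033740 - \frac{8}{22 + 21 \cdot \frac{236}{3}}} = \frac{1}{5033740 - \frac{8}{22 + 1652}} = \frac{1}{5033740 - \frac{8}{1674}} = \frac{1}{5033740 - \frac{4}{837}} = \frac{1}{\frac{4213240376}{837}} = \frac{837}{4213240376}$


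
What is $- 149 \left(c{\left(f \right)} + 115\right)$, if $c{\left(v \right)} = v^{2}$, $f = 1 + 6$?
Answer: $-24436$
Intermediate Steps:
$f = 7$
$- 149 \left(c{\left(f \right)} + 115\right) = - 149 \left(7^{2} + 115\right) = - 149 \left(49 + 115\right) = \left(-149\right) 164 = -24436$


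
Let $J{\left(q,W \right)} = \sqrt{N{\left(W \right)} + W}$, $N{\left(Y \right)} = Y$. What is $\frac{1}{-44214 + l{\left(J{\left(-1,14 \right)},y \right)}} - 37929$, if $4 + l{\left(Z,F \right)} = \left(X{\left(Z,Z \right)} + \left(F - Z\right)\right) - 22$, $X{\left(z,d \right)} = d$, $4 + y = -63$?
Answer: $- \frac{1680520204}{44307} \approx -37929.0$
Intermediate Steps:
$y = -67$ ($y = -4 - 63 = -67$)
$J{\left(q,W \right)} = \sqrt{2} \sqrt{W}$ ($J{\left(q,W \right)} = \sqrt{W + W} = \sqrt{2 W} = \sqrt{2} \sqrt{W}$)
$l{\left(Z,F \right)} = -26 + F$ ($l{\left(Z,F \right)} = -4 + \left(\left(Z + \left(F - Z\right)\right) - 22\right) = -4 + \left(F - 22\right) = -4 + \left(-22 + F\right) = -26 + F$)
$\frac{1}{-44214 + l{\left(J{\left(-1,14 \right)},y \right)}} - 37929 = \frac{1}{-44214 - 93} - 37929 = \frac{1}{-44307} - 37929 = - \frac{1}{44307} - 37929 = - \frac{1680520204}{44307}$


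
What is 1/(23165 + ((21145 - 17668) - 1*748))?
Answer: 1/25894 ≈ 3.8619e-5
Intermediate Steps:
1/(23165 + ((21145 - 17668) - 1*748)) = 1/(23165 + (3477 - 748)) = 1/(23165 + 2729) = 1/25894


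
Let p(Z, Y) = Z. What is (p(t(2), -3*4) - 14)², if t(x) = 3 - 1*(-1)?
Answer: 100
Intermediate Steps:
t(x) = 4 (t(x) = 3 + 1 = 4)
(p(t(2), -3*4) - 14)² = (4 - 14)² = (-10)² = 100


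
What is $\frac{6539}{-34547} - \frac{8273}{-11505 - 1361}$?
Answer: $\frac{201676557}{444481702} \approx 0.45373$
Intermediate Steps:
$\frac{6539}{-34547} - \frac{8273}{-11505 - 1361} = 6539 \left(- \frac{1}{34547}\right) - \frac{8273}{-12866} = - \frac{6539}{34547} - - \frac{8273}{12866} = - \frac{6539}{34547} + \frac{8273}{12866} = \frac{201676557}{444481702}$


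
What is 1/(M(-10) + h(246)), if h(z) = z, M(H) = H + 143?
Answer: 1/379 ≈ 0.0026385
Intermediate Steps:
M(H) = 143 + H
1/(M(-10) + h(246)) = 1/((143 - 10) + 246) = 1/(133 + 246) = 1/379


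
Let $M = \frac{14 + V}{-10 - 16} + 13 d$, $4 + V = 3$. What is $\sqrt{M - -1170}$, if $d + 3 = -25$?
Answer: $\frac{3 \sqrt{358}}{2} \approx 28.381$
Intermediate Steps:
$V = -1$ ($V = -4 + 3 = -1$)
$d = -28$ ($d = -3 - 25 = -28$)
$M = - \frac{729}{2}$ ($M = \frac{14 - 1}{-10 - 16} + 13 \left(-28\right) = \frac{13}{-26} - 364 = 13 \left(- \frac{1}{26}\right) - 364 = - \frac{1}{2} - 364 = - \frac{729}{2} \approx -364.5$)
$\sqrt{M - -1170} = \sqrt{- \frac{729}{2} - -1170} = \sqrt{- \frac{729}{2} + 1170} = \sqrt{\frac{1611}{2}} = \frac{3 \sqrt{358}}{2}$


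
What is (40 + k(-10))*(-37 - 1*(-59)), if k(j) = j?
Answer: 660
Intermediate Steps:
(40 + k(-10))*(-37 - 1*(-59)) = (40 - 10)*(-37 - 1*(-59)) = 30*(-37 + 59) = 30*22 = 660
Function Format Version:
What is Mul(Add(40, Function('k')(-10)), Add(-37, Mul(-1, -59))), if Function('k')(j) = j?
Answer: 660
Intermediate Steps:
Mul(Add(40, Function('k')(-10)), Add(-37, Mul(-1, -59))) = Mul(Add(40, -10), Add(-37, Mul(-1, -59))) = Mul(30, Add(-37, 59)) = Mul(30, 22) = 660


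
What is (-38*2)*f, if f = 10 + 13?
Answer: -1748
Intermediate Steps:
f = 23
(-38*2)*f = -38*2*23 = -76*23 = -1748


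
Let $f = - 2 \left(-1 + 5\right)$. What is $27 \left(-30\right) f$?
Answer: $6480$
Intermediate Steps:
$f = -8$ ($f = \left(-2\right) 4 = -8$)
$27 \left(-30\right) f = 27 \left(-30\right) \left(-8\right) = \left(-810\right) \left(-8\right) = 6480$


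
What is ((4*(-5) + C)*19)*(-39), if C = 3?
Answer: 12597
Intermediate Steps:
((4*(-5) + C)*19)*(-39) = ((4*(-5) + 3)*19)*(-39) = ((-20 + 3)*19)*(-39) = -17*19*(-39) = -323*(-39) = 12597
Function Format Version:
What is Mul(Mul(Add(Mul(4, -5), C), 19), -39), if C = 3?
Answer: 12597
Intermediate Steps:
Mul(Mul(Add(Mul(4, -5), C), 19), -39) = Mul(Mul(Add(Mul(4, -5), 3), 19), -39) = Mul(Mul(Add(-20, 3), 19), -39) = Mul(Mul(-17, 19), -39) = Mul(-323, -39) = 12597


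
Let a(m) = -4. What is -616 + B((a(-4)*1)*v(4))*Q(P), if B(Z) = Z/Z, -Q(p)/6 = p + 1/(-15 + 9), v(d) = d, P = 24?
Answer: -759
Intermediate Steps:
Q(p) = 1 - 6*p (Q(p) = -6*(p + 1/(-15 + 9)) = -6*(p + 1/(-6)) = -6*(p - 1/6) = -6*(-1/6 + p) = 1 - 6*p)
B(Z) = 1
-616 + B((a(-4)*1)*v(4))*Q(P) = -616 + 1*(1 - 6*24) = -616 + 1*(1 - 144) = -616 + 1*(-143) = -616 - 143 = -759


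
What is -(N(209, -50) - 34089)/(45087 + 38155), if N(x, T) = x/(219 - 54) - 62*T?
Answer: 232408/624315 ≈ 0.37226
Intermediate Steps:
N(x, T) = -62*T + x/165 (N(x, T) = x/165 - 62*T = -62*T + x/165)
-(N(209, -50) - 34089)/(45087 + 38155) = -((-62*(-50) + (1/165)*209) - 34089)/(45087 + 38155) = -((3100 + 19/15) - 34089)/83242 = -(46519/15 - 34089)/83242 = -(-464816)/(15*83242) = -1*(-232408/624315) = 232408/624315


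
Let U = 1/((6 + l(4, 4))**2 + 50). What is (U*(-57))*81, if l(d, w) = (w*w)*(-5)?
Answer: -513/614 ≈ -0.83550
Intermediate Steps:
l(d, w) = -5*w**2 (l(d, w) = w**2*(-5) = -5*w**2)
U = 1/5526 (U = 1/((6 - 5*4**2)**2 + 50) = 1/((6 - 5*16)**2 + 50) = 1/((6 - 80)**2 + 50) = 1/((-74)**2 + 50) = 1/(5476 + 50) = 1/5526 ≈ 0.00018096)
(U*(-57))*81 = ((1/5526)*(-57))*81 = -19/1842*81 = -513/614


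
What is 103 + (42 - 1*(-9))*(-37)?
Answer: -1784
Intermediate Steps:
103 + (42 - 1*(-9))*(-37) = 103 + (42 + 9)*(-37) = 103 + 51*(-37) = 103 - 1887 = -1784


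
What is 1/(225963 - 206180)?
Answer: 1/19783 ≈ 5.0548e-5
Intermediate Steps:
1/(225963 - 206180) = 1/19783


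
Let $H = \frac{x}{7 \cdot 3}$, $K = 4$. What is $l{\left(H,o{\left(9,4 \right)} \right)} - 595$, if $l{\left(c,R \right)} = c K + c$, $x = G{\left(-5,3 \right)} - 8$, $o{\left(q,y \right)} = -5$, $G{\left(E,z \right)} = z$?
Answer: $- \frac{12520}{21} \approx -596.19$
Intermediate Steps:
$x = -5$ ($x = 3 - 8 = -5$)
$H = - \frac{5}{21}$ ($H = - \frac{5}{7 \cdot 3} = - \frac{5}{21} \approx -0.2381$)
$l{\left(c,R \right)} = 5 c$ ($l{\left(c,R \right)} = c 4 + c = 4 c + c = 5 c$)
$l{\left(H,o{\left(9,4 \right)} \right)} - 595 = 5 \left(- \frac{5}{21}\right) - 595 = - \frac{25}{21} - 595 = - \frac{12520}{21}$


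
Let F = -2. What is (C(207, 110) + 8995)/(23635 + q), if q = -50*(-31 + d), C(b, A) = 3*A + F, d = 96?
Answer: 9323/20385 ≈ 0.45735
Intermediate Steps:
C(b, A) = -2 + 3*A (C(b, A) = 3*A - 2 = -2 + 3*A)
q = -3250 (q = -50*(-31 + 96) = -50*65 = -3250)
(C(207, 110) + 8995)/(23635 + q) = ((-2 + 3*110) + 8995)/(23635 - 3250) = ((-2 + 330) + 8995)/20385 = (328 + 8995)*(1/20385) = 9323*(1/20385) = 9323/20385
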